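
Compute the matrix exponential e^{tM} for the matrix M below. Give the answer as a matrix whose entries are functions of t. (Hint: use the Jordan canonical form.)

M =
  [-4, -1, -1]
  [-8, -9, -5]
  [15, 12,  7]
e^{tM} =
  [-3*t^2*exp(-2*t)/2 - 2*t*exp(-2*t) + exp(-2*t), -3*t^2*exp(-2*t)/2 - t*exp(-2*t), -t^2*exp(-2*t) - t*exp(-2*t)]
  [-3*t^2*exp(-2*t)/2 - 8*t*exp(-2*t), -3*t^2*exp(-2*t)/2 - 7*t*exp(-2*t) + exp(-2*t), -t^2*exp(-2*t) - 5*t*exp(-2*t)]
  [9*t^2*exp(-2*t)/2 + 15*t*exp(-2*t), 9*t^2*exp(-2*t)/2 + 12*t*exp(-2*t), 3*t^2*exp(-2*t) + 9*t*exp(-2*t) + exp(-2*t)]

Strategy: write M = P · J · P⁻¹ where J is a Jordan canonical form, so e^{tM} = P · e^{tJ} · P⁻¹, and e^{tJ} can be computed block-by-block.

M has Jordan form
J =
  [-2,  1,  0]
  [ 0, -2,  1]
  [ 0,  0, -2]
(up to reordering of blocks).

Per-block formulas:
  For a 3×3 Jordan block J_3(-2): exp(t · J_3(-2)) = e^(-2t)·(I + t·N + (t^2/2)·N^2), where N is the 3×3 nilpotent shift.

After assembling e^{tJ} and conjugating by P, we get:

e^{tM} =
  [-3*t^2*exp(-2*t)/2 - 2*t*exp(-2*t) + exp(-2*t), -3*t^2*exp(-2*t)/2 - t*exp(-2*t), -t^2*exp(-2*t) - t*exp(-2*t)]
  [-3*t^2*exp(-2*t)/2 - 8*t*exp(-2*t), -3*t^2*exp(-2*t)/2 - 7*t*exp(-2*t) + exp(-2*t), -t^2*exp(-2*t) - 5*t*exp(-2*t)]
  [9*t^2*exp(-2*t)/2 + 15*t*exp(-2*t), 9*t^2*exp(-2*t)/2 + 12*t*exp(-2*t), 3*t^2*exp(-2*t) + 9*t*exp(-2*t) + exp(-2*t)]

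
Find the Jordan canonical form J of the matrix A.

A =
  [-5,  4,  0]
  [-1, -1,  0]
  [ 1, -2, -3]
J_2(-3) ⊕ J_1(-3)

The characteristic polynomial is
  det(x·I − A) = x^3 + 9*x^2 + 27*x + 27 = (x + 3)^3

Eigenvalues and multiplicities (the geometric multiplicity of λ is n − rank(A − λI), which equals the number of Jordan blocks for λ):
  λ = -3: algebraic multiplicity = 3, geometric multiplicity = 2

Determining the block sizes for each eigenvalue:
  λ = -3: 2 blocks summing to 3 forces exactly one block of size 2 and the rest size 1 → block sizes [2, 1]

Assembling the blocks gives a Jordan form
J =
  [-3,  1,  0]
  [ 0, -3,  0]
  [ 0,  0, -3]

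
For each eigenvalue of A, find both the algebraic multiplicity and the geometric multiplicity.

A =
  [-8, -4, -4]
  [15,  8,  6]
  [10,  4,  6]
λ = 2: alg = 3, geom = 2

Step 1 — factor the characteristic polynomial to read off the algebraic multiplicities:
  χ_A(x) = (x - 2)^3

Step 2 — compute geometric multiplicities via the rank-nullity identity g(λ) = n − rank(A − λI):
  rank(A − (2)·I) = 1, so dim ker(A − (2)·I) = n − 1 = 2

Summary:
  λ = 2: algebraic multiplicity = 3, geometric multiplicity = 2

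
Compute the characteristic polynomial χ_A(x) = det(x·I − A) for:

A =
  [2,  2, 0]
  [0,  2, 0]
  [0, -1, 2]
x^3 - 6*x^2 + 12*x - 8

Expanding det(x·I − A) (e.g. by cofactor expansion or by noting that A is similar to its Jordan form J, which has the same characteristic polynomial as A) gives
  χ_A(x) = x^3 - 6*x^2 + 12*x - 8
which factors as (x - 2)^3. The eigenvalues (with algebraic multiplicities) are λ = 2 with multiplicity 3.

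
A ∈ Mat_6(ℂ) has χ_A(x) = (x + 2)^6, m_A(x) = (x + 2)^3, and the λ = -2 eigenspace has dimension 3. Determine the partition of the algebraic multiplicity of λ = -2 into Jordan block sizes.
Block sizes for λ = -2: [3, 2, 1]

Step 1 — from the characteristic polynomial, algebraic multiplicity of λ = -2 is 6. From dim ker(A − (-2)·I) = 3, there are exactly 3 Jordan blocks for λ = -2.
Step 2 — from the minimal polynomial, the factor (x + 2)^3 tells us the largest block for λ = -2 has size 3.
Step 3 — with total size 6, 3 blocks, and largest block 3, the block sizes (in nonincreasing order) are [3, 2, 1].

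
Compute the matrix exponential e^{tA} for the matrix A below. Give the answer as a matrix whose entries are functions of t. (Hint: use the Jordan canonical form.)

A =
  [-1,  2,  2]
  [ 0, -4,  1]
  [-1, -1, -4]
e^{tA} =
  [t^2*exp(-3*t) + 2*t*exp(-3*t) + exp(-3*t), 2*t*exp(-3*t), 2*t^2*exp(-3*t) + 2*t*exp(-3*t)]
  [-t^2*exp(-3*t)/2, -t*exp(-3*t) + exp(-3*t), -t^2*exp(-3*t) + t*exp(-3*t)]
  [-t^2*exp(-3*t)/2 - t*exp(-3*t), -t*exp(-3*t), -t^2*exp(-3*t) - t*exp(-3*t) + exp(-3*t)]

Strategy: write A = P · J · P⁻¹ where J is a Jordan canonical form, so e^{tA} = P · e^{tJ} · P⁻¹, and e^{tJ} can be computed block-by-block.

A has Jordan form
J =
  [-3,  1,  0]
  [ 0, -3,  1]
  [ 0,  0, -3]
(up to reordering of blocks).

Per-block formulas:
  For a 3×3 Jordan block J_3(-3): exp(t · J_3(-3)) = e^(-3t)·(I + t·N + (t^2/2)·N^2), where N is the 3×3 nilpotent shift.

After assembling e^{tJ} and conjugating by P, we get:

e^{tA} =
  [t^2*exp(-3*t) + 2*t*exp(-3*t) + exp(-3*t), 2*t*exp(-3*t), 2*t^2*exp(-3*t) + 2*t*exp(-3*t)]
  [-t^2*exp(-3*t)/2, -t*exp(-3*t) + exp(-3*t), -t^2*exp(-3*t) + t*exp(-3*t)]
  [-t^2*exp(-3*t)/2 - t*exp(-3*t), -t*exp(-3*t), -t^2*exp(-3*t) - t*exp(-3*t) + exp(-3*t)]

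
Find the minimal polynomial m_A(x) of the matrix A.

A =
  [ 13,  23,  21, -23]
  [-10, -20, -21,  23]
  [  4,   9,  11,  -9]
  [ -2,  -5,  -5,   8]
x^3 - 9*x^2 + 27*x - 27

The characteristic polynomial is χ_A(x) = (x - 3)^4, so the eigenvalues are known. The minimal polynomial is
  m_A(x) = Π_λ (x − λ)^{k_λ}
where k_λ is the size of the *largest* Jordan block for λ (equivalently, the smallest k with (A − λI)^k v = 0 for every generalised eigenvector v of λ).

  λ = 3: largest Jordan block has size 3, contributing (x − 3)^3

So m_A(x) = (x - 3)^3 = x^3 - 9*x^2 + 27*x - 27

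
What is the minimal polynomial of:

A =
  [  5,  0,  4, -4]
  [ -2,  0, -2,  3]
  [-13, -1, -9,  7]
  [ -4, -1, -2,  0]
x^2 + 2*x + 1

The characteristic polynomial is χ_A(x) = (x + 1)^4, so the eigenvalues are known. The minimal polynomial is
  m_A(x) = Π_λ (x − λ)^{k_λ}
where k_λ is the size of the *largest* Jordan block for λ (equivalently, the smallest k with (A − λI)^k v = 0 for every generalised eigenvector v of λ).

  λ = -1: largest Jordan block has size 2, contributing (x + 1)^2

So m_A(x) = (x + 1)^2 = x^2 + 2*x + 1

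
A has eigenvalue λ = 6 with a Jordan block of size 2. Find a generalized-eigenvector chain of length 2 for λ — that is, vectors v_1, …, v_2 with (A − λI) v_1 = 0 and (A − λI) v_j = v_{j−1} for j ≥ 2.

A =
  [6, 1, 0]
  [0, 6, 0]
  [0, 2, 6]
A Jordan chain for λ = 6 of length 2:
v_1 = (1, 0, 2)ᵀ
v_2 = (0, 1, 0)ᵀ

Let N = A − (6)·I. We want v_2 with N^2 v_2 = 0 but N^1 v_2 ≠ 0; then v_{j-1} := N · v_j for j = 2, …, 2.

Pick v_2 = (0, 1, 0)ᵀ.
Then v_1 = N · v_2 = (1, 0, 2)ᵀ.

Sanity check: (A − (6)·I) v_1 = (0, 0, 0)ᵀ = 0. ✓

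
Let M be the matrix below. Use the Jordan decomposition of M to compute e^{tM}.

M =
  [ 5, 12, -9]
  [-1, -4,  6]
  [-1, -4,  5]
e^{tM} =
  [3*t^2*exp(2*t) + 3*t*exp(2*t) + exp(2*t), 12*t*exp(2*t), 9*t^2*exp(2*t) - 9*t*exp(2*t)]
  [-3*t^2*exp(2*t)/2 - t*exp(2*t), -6*t*exp(2*t) + exp(2*t), -9*t^2*exp(2*t)/2 + 6*t*exp(2*t)]
  [-t^2*exp(2*t) - t*exp(2*t), -4*t*exp(2*t), -3*t^2*exp(2*t) + 3*t*exp(2*t) + exp(2*t)]

Strategy: write M = P · J · P⁻¹ where J is a Jordan canonical form, so e^{tM} = P · e^{tJ} · P⁻¹, and e^{tJ} can be computed block-by-block.

M has Jordan form
J =
  [2, 1, 0]
  [0, 2, 1]
  [0, 0, 2]
(up to reordering of blocks).

Per-block formulas:
  For a 3×3 Jordan block J_3(2): exp(t · J_3(2)) = e^(2t)·(I + t·N + (t^2/2)·N^2), where N is the 3×3 nilpotent shift.

After assembling e^{tJ} and conjugating by P, we get:

e^{tM} =
  [3*t^2*exp(2*t) + 3*t*exp(2*t) + exp(2*t), 12*t*exp(2*t), 9*t^2*exp(2*t) - 9*t*exp(2*t)]
  [-3*t^2*exp(2*t)/2 - t*exp(2*t), -6*t*exp(2*t) + exp(2*t), -9*t^2*exp(2*t)/2 + 6*t*exp(2*t)]
  [-t^2*exp(2*t) - t*exp(2*t), -4*t*exp(2*t), -3*t^2*exp(2*t) + 3*t*exp(2*t) + exp(2*t)]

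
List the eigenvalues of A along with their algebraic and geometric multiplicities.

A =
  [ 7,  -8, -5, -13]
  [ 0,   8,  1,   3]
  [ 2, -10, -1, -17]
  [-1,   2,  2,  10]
λ = 6: alg = 4, geom = 2

Step 1 — factor the characteristic polynomial to read off the algebraic multiplicities:
  χ_A(x) = (x - 6)^4

Step 2 — compute geometric multiplicities via the rank-nullity identity g(λ) = n − rank(A − λI):
  rank(A − (6)·I) = 2, so dim ker(A − (6)·I) = n − 2 = 2

Summary:
  λ = 6: algebraic multiplicity = 4, geometric multiplicity = 2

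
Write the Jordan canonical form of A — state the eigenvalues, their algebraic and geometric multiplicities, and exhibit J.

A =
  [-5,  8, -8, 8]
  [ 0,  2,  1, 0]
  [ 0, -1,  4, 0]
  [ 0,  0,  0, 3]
J_1(-5) ⊕ J_2(3) ⊕ J_1(3)

The characteristic polynomial is
  det(x·I − A) = x^4 - 4*x^3 - 18*x^2 + 108*x - 135 = (x - 3)^3*(x + 5)

Eigenvalues and multiplicities (the geometric multiplicity of λ is n − rank(A − λI), which equals the number of Jordan blocks for λ):
  λ = -5: algebraic multiplicity = 1, geometric multiplicity = 1
  λ = 3: algebraic multiplicity = 3, geometric multiplicity = 2

Determining the block sizes for each eigenvalue:
  λ = -5: one block (gm = 1), so the single block has size am = 1 → block sizes [1]
  λ = 3: 2 blocks summing to 3 forces exactly one block of size 2 and the rest size 1 → block sizes [2, 1]

Assembling the blocks gives a Jordan form
J =
  [-5, 0, 0, 0]
  [ 0, 3, 1, 0]
  [ 0, 0, 3, 0]
  [ 0, 0, 0, 3]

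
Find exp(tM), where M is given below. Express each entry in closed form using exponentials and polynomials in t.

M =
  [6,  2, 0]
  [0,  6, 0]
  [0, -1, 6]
e^{tM} =
  [exp(6*t), 2*t*exp(6*t), 0]
  [0, exp(6*t), 0]
  [0, -t*exp(6*t), exp(6*t)]

Strategy: write M = P · J · P⁻¹ where J is a Jordan canonical form, so e^{tM} = P · e^{tJ} · P⁻¹, and e^{tJ} can be computed block-by-block.

M has Jordan form
J =
  [6, 1, 0]
  [0, 6, 0]
  [0, 0, 6]
(up to reordering of blocks).

Per-block formulas:
  For a 1×1 block at λ = 6: exp(t · [6]) = [e^(6t)].
  For a 2×2 Jordan block J_2(6): exp(t · J_2(6)) = e^(6t)·(I + t·N), where N is the 2×2 nilpotent shift.

After assembling e^{tJ} and conjugating by P, we get:

e^{tM} =
  [exp(6*t), 2*t*exp(6*t), 0]
  [0, exp(6*t), 0]
  [0, -t*exp(6*t), exp(6*t)]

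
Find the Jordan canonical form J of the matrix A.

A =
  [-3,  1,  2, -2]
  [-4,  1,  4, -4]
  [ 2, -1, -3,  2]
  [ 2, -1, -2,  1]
J_2(-1) ⊕ J_1(-1) ⊕ J_1(-1)

The characteristic polynomial is
  det(x·I − A) = x^4 + 4*x^3 + 6*x^2 + 4*x + 1 = (x + 1)^4

Eigenvalues and multiplicities (the geometric multiplicity of λ is n − rank(A − λI), which equals the number of Jordan blocks for λ):
  λ = -1: algebraic multiplicity = 4, geometric multiplicity = 3

Determining the block sizes for each eigenvalue:
  λ = -1: 3 blocks summing to 4 forces exactly one block of size 2 and the rest size 1 → block sizes [2, 1, 1]

Assembling the blocks gives a Jordan form
J =
  [-1,  1,  0,  0]
  [ 0, -1,  0,  0]
  [ 0,  0, -1,  0]
  [ 0,  0,  0, -1]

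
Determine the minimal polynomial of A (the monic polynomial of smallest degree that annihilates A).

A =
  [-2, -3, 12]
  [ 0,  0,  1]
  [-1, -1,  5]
x^3 - 3*x^2 + 3*x - 1

The characteristic polynomial is χ_A(x) = (x - 1)^3, so the eigenvalues are known. The minimal polynomial is
  m_A(x) = Π_λ (x − λ)^{k_λ}
where k_λ is the size of the *largest* Jordan block for λ (equivalently, the smallest k with (A − λI)^k v = 0 for every generalised eigenvector v of λ).

  λ = 1: largest Jordan block has size 3, contributing (x − 1)^3

So m_A(x) = (x - 1)^3 = x^3 - 3*x^2 + 3*x - 1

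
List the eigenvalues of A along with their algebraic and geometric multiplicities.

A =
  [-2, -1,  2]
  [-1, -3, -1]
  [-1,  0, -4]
λ = -3: alg = 3, geom = 1

Step 1 — factor the characteristic polynomial to read off the algebraic multiplicities:
  χ_A(x) = (x + 3)^3

Step 2 — compute geometric multiplicities via the rank-nullity identity g(λ) = n − rank(A − λI):
  rank(A − (-3)·I) = 2, so dim ker(A − (-3)·I) = n − 2 = 1

Summary:
  λ = -3: algebraic multiplicity = 3, geometric multiplicity = 1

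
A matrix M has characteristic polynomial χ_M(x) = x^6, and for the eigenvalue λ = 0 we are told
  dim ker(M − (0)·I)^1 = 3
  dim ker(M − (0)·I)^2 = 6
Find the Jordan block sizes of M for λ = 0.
Block sizes for λ = 0: [2, 2, 2]

From the dimensions of kernels of powers, the number of Jordan blocks of size at least j is d_j − d_{j−1} where d_j = dim ker(N^j) (with d_0 = 0). Computing the differences gives [3, 3].
The number of blocks of size exactly k is (#blocks of size ≥ k) − (#blocks of size ≥ k + 1), so the partition is: 3 block(s) of size 2.
In nonincreasing order the block sizes are [2, 2, 2].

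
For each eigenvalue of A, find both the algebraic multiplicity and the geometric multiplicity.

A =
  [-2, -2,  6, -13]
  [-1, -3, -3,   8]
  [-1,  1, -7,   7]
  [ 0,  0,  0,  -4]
λ = -4: alg = 4, geom = 2

Step 1 — factor the characteristic polynomial to read off the algebraic multiplicities:
  χ_A(x) = (x + 4)^4

Step 2 — compute geometric multiplicities via the rank-nullity identity g(λ) = n − rank(A − λI):
  rank(A − (-4)·I) = 2, so dim ker(A − (-4)·I) = n − 2 = 2

Summary:
  λ = -4: algebraic multiplicity = 4, geometric multiplicity = 2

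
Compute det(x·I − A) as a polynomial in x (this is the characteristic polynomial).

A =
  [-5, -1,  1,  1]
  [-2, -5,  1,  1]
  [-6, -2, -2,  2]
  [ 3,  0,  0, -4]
x^4 + 16*x^3 + 96*x^2 + 256*x + 256

Expanding det(x·I − A) (e.g. by cofactor expansion or by noting that A is similar to its Jordan form J, which has the same characteristic polynomial as A) gives
  χ_A(x) = x^4 + 16*x^3 + 96*x^2 + 256*x + 256
which factors as (x + 4)^4. The eigenvalues (with algebraic multiplicities) are λ = -4 with multiplicity 4.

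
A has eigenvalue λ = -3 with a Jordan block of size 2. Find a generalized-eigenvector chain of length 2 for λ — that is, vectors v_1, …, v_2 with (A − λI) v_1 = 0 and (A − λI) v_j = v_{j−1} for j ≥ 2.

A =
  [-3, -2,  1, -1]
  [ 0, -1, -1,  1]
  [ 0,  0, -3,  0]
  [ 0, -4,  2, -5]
A Jordan chain for λ = -3 of length 2:
v_1 = (-2, 2, 0, -4)ᵀ
v_2 = (0, 1, 0, 0)ᵀ

Let N = A − (-3)·I. We want v_2 with N^2 v_2 = 0 but N^1 v_2 ≠ 0; then v_{j-1} := N · v_j for j = 2, …, 2.

Pick v_2 = (0, 1, 0, 0)ᵀ.
Then v_1 = N · v_2 = (-2, 2, 0, -4)ᵀ.

Sanity check: (A − (-3)·I) v_1 = (0, 0, 0, 0)ᵀ = 0. ✓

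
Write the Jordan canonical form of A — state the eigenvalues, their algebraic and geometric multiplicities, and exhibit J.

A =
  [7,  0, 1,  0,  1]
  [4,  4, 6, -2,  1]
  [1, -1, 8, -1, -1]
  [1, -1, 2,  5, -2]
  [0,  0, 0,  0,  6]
J_3(6) ⊕ J_2(6)

The characteristic polynomial is
  det(x·I − A) = x^5 - 30*x^4 + 360*x^3 - 2160*x^2 + 6480*x - 7776 = (x - 6)^5

Eigenvalues and multiplicities (the geometric multiplicity of λ is n − rank(A − λI), which equals the number of Jordan blocks for λ):
  λ = 6: algebraic multiplicity = 5, geometric multiplicity = 2

Determining the block sizes for each eigenvalue:
  λ = 6: with am = 5 and gm = 2, the partition is not yet determined (e.g. several partitions of 5 into 2 parts exist). Let N = A − (6)·I. Computing rank(N^1) = 3, rank(N^2) = 1, rank(N^3) = 0; the number of blocks of size ≥ j is rank(N^{j−1}) − rank(N^j), giving [2, 2, 1]. So we have 1 block(s) of size 3, 1 block(s) of size 2 → block sizes [3, 2]

Assembling the blocks gives a Jordan form
J =
  [6, 1, 0, 0, 0]
  [0, 6, 1, 0, 0]
  [0, 0, 6, 0, 0]
  [0, 0, 0, 6, 1]
  [0, 0, 0, 0, 6]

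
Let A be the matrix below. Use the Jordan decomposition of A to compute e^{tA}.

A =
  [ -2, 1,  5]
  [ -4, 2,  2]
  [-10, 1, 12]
e^{tA} =
  [-9*t^2*exp(4*t) - 6*t*exp(4*t) + exp(4*t), -3*t^2*exp(4*t)/2 + t*exp(4*t), 6*t^2*exp(4*t) + 5*t*exp(4*t)]
  [6*t^2*exp(4*t) - 4*t*exp(4*t), t^2*exp(4*t) - 2*t*exp(4*t) + exp(4*t), -4*t^2*exp(4*t) + 2*t*exp(4*t)]
  [-12*t^2*exp(4*t) - 10*t*exp(4*t), -2*t^2*exp(4*t) + t*exp(4*t), 8*t^2*exp(4*t) + 8*t*exp(4*t) + exp(4*t)]

Strategy: write A = P · J · P⁻¹ where J is a Jordan canonical form, so e^{tA} = P · e^{tJ} · P⁻¹, and e^{tJ} can be computed block-by-block.

A has Jordan form
J =
  [4, 1, 0]
  [0, 4, 1]
  [0, 0, 4]
(up to reordering of blocks).

Per-block formulas:
  For a 3×3 Jordan block J_3(4): exp(t · J_3(4)) = e^(4t)·(I + t·N + (t^2/2)·N^2), where N is the 3×3 nilpotent shift.

After assembling e^{tJ} and conjugating by P, we get:

e^{tA} =
  [-9*t^2*exp(4*t) - 6*t*exp(4*t) + exp(4*t), -3*t^2*exp(4*t)/2 + t*exp(4*t), 6*t^2*exp(4*t) + 5*t*exp(4*t)]
  [6*t^2*exp(4*t) - 4*t*exp(4*t), t^2*exp(4*t) - 2*t*exp(4*t) + exp(4*t), -4*t^2*exp(4*t) + 2*t*exp(4*t)]
  [-12*t^2*exp(4*t) - 10*t*exp(4*t), -2*t^2*exp(4*t) + t*exp(4*t), 8*t^2*exp(4*t) + 8*t*exp(4*t) + exp(4*t)]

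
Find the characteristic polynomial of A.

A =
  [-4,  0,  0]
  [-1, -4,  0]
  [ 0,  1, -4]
x^3 + 12*x^2 + 48*x + 64

Expanding det(x·I − A) (e.g. by cofactor expansion or by noting that A is similar to its Jordan form J, which has the same characteristic polynomial as A) gives
  χ_A(x) = x^3 + 12*x^2 + 48*x + 64
which factors as (x + 4)^3. The eigenvalues (with algebraic multiplicities) are λ = -4 with multiplicity 3.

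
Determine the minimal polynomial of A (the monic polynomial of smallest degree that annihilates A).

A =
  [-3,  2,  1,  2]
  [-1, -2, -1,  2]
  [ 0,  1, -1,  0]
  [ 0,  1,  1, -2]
x^3 + 6*x^2 + 12*x + 8

The characteristic polynomial is χ_A(x) = (x + 2)^4, so the eigenvalues are known. The minimal polynomial is
  m_A(x) = Π_λ (x − λ)^{k_λ}
where k_λ is the size of the *largest* Jordan block for λ (equivalently, the smallest k with (A − λI)^k v = 0 for every generalised eigenvector v of λ).

  λ = -2: largest Jordan block has size 3, contributing (x + 2)^3

So m_A(x) = (x + 2)^3 = x^3 + 6*x^2 + 12*x + 8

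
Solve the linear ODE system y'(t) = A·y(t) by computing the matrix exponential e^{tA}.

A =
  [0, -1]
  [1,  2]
e^{tA} =
  [-t*exp(t) + exp(t), -t*exp(t)]
  [t*exp(t), t*exp(t) + exp(t)]

Strategy: write A = P · J · P⁻¹ where J is a Jordan canonical form, so e^{tA} = P · e^{tJ} · P⁻¹, and e^{tJ} can be computed block-by-block.

A has Jordan form
J =
  [1, 1]
  [0, 1]
(up to reordering of blocks).

Per-block formulas:
  For a 2×2 Jordan block J_2(1): exp(t · J_2(1)) = e^(1t)·(I + t·N), where N is the 2×2 nilpotent shift.

After assembling e^{tJ} and conjugating by P, we get:

e^{tA} =
  [-t*exp(t) + exp(t), -t*exp(t)]
  [t*exp(t), t*exp(t) + exp(t)]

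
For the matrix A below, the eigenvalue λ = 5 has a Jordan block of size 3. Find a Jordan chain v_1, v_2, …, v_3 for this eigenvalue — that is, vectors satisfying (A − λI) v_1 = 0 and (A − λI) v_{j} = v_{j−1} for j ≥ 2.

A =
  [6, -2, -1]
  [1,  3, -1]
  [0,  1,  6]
A Jordan chain for λ = 5 of length 3:
v_1 = (-1, -1, 1)ᵀ
v_2 = (1, 1, 0)ᵀ
v_3 = (1, 0, 0)ᵀ

Let N = A − (5)·I. We want v_3 with N^3 v_3 = 0 but N^2 v_3 ≠ 0; then v_{j-1} := N · v_j for j = 3, …, 2.

Pick v_3 = (1, 0, 0)ᵀ.
Then v_2 = N · v_3 = (1, 1, 0)ᵀ.
Then v_1 = N · v_2 = (-1, -1, 1)ᵀ.

Sanity check: (A − (5)·I) v_1 = (0, 0, 0)ᵀ = 0. ✓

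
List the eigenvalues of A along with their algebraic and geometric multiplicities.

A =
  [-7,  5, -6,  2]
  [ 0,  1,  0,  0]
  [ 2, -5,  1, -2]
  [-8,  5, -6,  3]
λ = -5: alg = 1, geom = 1; λ = 1: alg = 3, geom = 2

Step 1 — factor the characteristic polynomial to read off the algebraic multiplicities:
  χ_A(x) = (x - 1)^3*(x + 5)

Step 2 — compute geometric multiplicities via the rank-nullity identity g(λ) = n − rank(A − λI):
  rank(A − (-5)·I) = 3, so dim ker(A − (-5)·I) = n − 3 = 1
  rank(A − (1)·I) = 2, so dim ker(A − (1)·I) = n − 2 = 2

Summary:
  λ = -5: algebraic multiplicity = 1, geometric multiplicity = 1
  λ = 1: algebraic multiplicity = 3, geometric multiplicity = 2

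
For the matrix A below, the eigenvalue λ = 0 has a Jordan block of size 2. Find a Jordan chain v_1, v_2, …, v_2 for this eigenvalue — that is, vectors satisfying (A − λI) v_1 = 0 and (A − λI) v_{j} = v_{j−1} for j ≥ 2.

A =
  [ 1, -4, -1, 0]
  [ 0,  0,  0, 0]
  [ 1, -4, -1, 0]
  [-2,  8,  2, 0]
A Jordan chain for λ = 0 of length 2:
v_1 = (1, 0, 1, -2)ᵀ
v_2 = (1, 0, 0, 0)ᵀ

Let N = A − (0)·I. We want v_2 with N^2 v_2 = 0 but N^1 v_2 ≠ 0; then v_{j-1} := N · v_j for j = 2, …, 2.

Pick v_2 = (1, 0, 0, 0)ᵀ.
Then v_1 = N · v_2 = (1, 0, 1, -2)ᵀ.

Sanity check: (A − (0)·I) v_1 = (0, 0, 0, 0)ᵀ = 0. ✓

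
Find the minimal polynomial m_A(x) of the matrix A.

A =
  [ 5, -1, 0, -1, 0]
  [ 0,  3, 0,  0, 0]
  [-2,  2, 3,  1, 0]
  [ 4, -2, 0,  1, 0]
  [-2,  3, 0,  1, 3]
x^2 - 6*x + 9

The characteristic polynomial is χ_A(x) = (x - 3)^5, so the eigenvalues are known. The minimal polynomial is
  m_A(x) = Π_λ (x − λ)^{k_λ}
where k_λ is the size of the *largest* Jordan block for λ (equivalently, the smallest k with (A − λI)^k v = 0 for every generalised eigenvector v of λ).

  λ = 3: largest Jordan block has size 2, contributing (x − 3)^2

So m_A(x) = (x - 3)^2 = x^2 - 6*x + 9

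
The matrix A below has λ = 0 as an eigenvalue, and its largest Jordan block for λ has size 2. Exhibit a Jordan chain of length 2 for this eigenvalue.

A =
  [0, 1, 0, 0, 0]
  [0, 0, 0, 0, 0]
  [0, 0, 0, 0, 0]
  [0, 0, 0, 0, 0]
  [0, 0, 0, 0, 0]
A Jordan chain for λ = 0 of length 2:
v_1 = (1, 0, 0, 0, 0)ᵀ
v_2 = (0, 1, 0, 0, 0)ᵀ

Let N = A − (0)·I. We want v_2 with N^2 v_2 = 0 but N^1 v_2 ≠ 0; then v_{j-1} := N · v_j for j = 2, …, 2.

Pick v_2 = (0, 1, 0, 0, 0)ᵀ.
Then v_1 = N · v_2 = (1, 0, 0, 0, 0)ᵀ.

Sanity check: (A − (0)·I) v_1 = (0, 0, 0, 0, 0)ᵀ = 0. ✓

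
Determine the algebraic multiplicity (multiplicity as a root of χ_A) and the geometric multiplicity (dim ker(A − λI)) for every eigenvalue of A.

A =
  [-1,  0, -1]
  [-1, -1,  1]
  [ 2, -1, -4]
λ = -2: alg = 3, geom = 1

Step 1 — factor the characteristic polynomial to read off the algebraic multiplicities:
  χ_A(x) = (x + 2)^3

Step 2 — compute geometric multiplicities via the rank-nullity identity g(λ) = n − rank(A − λI):
  rank(A − (-2)·I) = 2, so dim ker(A − (-2)·I) = n − 2 = 1

Summary:
  λ = -2: algebraic multiplicity = 3, geometric multiplicity = 1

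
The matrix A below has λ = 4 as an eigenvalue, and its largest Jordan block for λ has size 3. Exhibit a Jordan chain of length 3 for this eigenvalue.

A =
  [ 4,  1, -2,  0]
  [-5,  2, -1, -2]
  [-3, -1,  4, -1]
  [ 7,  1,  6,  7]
A Jordan chain for λ = 4 of length 3:
v_1 = (2, 4, 2, -10)ᵀ
v_2 = (-3, -4, -3, 11)ᵀ
v_3 = (2, -3, 0, 0)ᵀ

Let N = A − (4)·I. We want v_3 with N^3 v_3 = 0 but N^2 v_3 ≠ 0; then v_{j-1} := N · v_j for j = 3, …, 2.

Pick v_3 = (2, -3, 0, 0)ᵀ.
Then v_2 = N · v_3 = (-3, -4, -3, 11)ᵀ.
Then v_1 = N · v_2 = (2, 4, 2, -10)ᵀ.

Sanity check: (A − (4)·I) v_1 = (0, 0, 0, 0)ᵀ = 0. ✓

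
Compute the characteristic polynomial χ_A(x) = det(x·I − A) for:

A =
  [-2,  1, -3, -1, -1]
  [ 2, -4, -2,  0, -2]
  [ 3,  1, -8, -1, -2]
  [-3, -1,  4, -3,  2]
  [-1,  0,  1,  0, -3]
x^5 + 20*x^4 + 160*x^3 + 640*x^2 + 1280*x + 1024

Expanding det(x·I − A) (e.g. by cofactor expansion or by noting that A is similar to its Jordan form J, which has the same characteristic polynomial as A) gives
  χ_A(x) = x^5 + 20*x^4 + 160*x^3 + 640*x^2 + 1280*x + 1024
which factors as (x + 4)^5. The eigenvalues (with algebraic multiplicities) are λ = -4 with multiplicity 5.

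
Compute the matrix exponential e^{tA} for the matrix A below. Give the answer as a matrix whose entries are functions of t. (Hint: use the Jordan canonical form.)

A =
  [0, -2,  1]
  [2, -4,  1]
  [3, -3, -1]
e^{tA} =
  [-t*exp(-2*t) + 3*exp(-t) - 2*exp(-2*t), t*exp(-2*t) - 3*exp(-t) + 3*exp(-2*t), exp(-t) - exp(-2*t)]
  [-t*exp(-2*t) + 3*exp(-t) - 3*exp(-2*t), t*exp(-2*t) - 3*exp(-t) + 4*exp(-2*t), exp(-t) - exp(-2*t)]
  [3*exp(-t) - 3*exp(-2*t), -3*exp(-t) + 3*exp(-2*t), exp(-t)]

Strategy: write A = P · J · P⁻¹ where J is a Jordan canonical form, so e^{tA} = P · e^{tJ} · P⁻¹, and e^{tJ} can be computed block-by-block.

A has Jordan form
J =
  [-2,  1,  0]
  [ 0, -2,  0]
  [ 0,  0, -1]
(up to reordering of blocks).

Per-block formulas:
  For a 1×1 block at λ = -1: exp(t · [-1]) = [e^(-1t)].
  For a 2×2 Jordan block J_2(-2): exp(t · J_2(-2)) = e^(-2t)·(I + t·N), where N is the 2×2 nilpotent shift.

After assembling e^{tJ} and conjugating by P, we get:

e^{tA} =
  [-t*exp(-2*t) + 3*exp(-t) - 2*exp(-2*t), t*exp(-2*t) - 3*exp(-t) + 3*exp(-2*t), exp(-t) - exp(-2*t)]
  [-t*exp(-2*t) + 3*exp(-t) - 3*exp(-2*t), t*exp(-2*t) - 3*exp(-t) + 4*exp(-2*t), exp(-t) - exp(-2*t)]
  [3*exp(-t) - 3*exp(-2*t), -3*exp(-t) + 3*exp(-2*t), exp(-t)]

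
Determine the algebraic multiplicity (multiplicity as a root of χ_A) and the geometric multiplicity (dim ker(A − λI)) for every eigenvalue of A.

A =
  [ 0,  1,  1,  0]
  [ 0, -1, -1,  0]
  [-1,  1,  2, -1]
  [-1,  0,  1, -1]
λ = 0: alg = 4, geom = 2

Step 1 — factor the characteristic polynomial to read off the algebraic multiplicities:
  χ_A(x) = x^4

Step 2 — compute geometric multiplicities via the rank-nullity identity g(λ) = n − rank(A − λI):
  rank(A − (0)·I) = 2, so dim ker(A − (0)·I) = n − 2 = 2

Summary:
  λ = 0: algebraic multiplicity = 4, geometric multiplicity = 2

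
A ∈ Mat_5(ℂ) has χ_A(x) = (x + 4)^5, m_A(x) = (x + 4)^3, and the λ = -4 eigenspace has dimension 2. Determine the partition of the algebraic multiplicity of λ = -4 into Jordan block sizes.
Block sizes for λ = -4: [3, 2]

Step 1 — from the characteristic polynomial, algebraic multiplicity of λ = -4 is 5. From dim ker(A − (-4)·I) = 2, there are exactly 2 Jordan blocks for λ = -4.
Step 2 — from the minimal polynomial, the factor (x + 4)^3 tells us the largest block for λ = -4 has size 3.
Step 3 — with total size 5, 2 blocks, and largest block 3, the block sizes (in nonincreasing order) are [3, 2].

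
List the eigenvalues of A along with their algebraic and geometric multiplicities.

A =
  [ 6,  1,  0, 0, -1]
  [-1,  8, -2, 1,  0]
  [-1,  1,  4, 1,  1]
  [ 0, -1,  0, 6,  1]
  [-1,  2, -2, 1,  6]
λ = 6: alg = 5, geom = 3

Step 1 — factor the characteristic polynomial to read off the algebraic multiplicities:
  χ_A(x) = (x - 6)^5

Step 2 — compute geometric multiplicities via the rank-nullity identity g(λ) = n − rank(A − λI):
  rank(A − (6)·I) = 2, so dim ker(A − (6)·I) = n − 2 = 3

Summary:
  λ = 6: algebraic multiplicity = 5, geometric multiplicity = 3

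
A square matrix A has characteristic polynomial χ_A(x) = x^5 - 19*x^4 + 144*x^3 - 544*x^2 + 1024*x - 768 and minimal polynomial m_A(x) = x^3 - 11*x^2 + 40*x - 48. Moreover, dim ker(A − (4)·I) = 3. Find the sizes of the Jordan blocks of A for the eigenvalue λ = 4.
Block sizes for λ = 4: [2, 1, 1]

Step 1 — from the characteristic polynomial, algebraic multiplicity of λ = 4 is 4. From dim ker(A − (4)·I) = 3, there are exactly 3 Jordan blocks for λ = 4.
Step 2 — from the minimal polynomial, the factor (x − 4)^2 tells us the largest block for λ = 4 has size 2.
Step 3 — with total size 4, 3 blocks, and largest block 2, the block sizes (in nonincreasing order) are [2, 1, 1].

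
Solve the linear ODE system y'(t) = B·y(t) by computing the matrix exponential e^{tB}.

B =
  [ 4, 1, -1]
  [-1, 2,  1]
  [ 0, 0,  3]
e^{tB} =
  [t*exp(3*t) + exp(3*t), t*exp(3*t), -t*exp(3*t)]
  [-t*exp(3*t), -t*exp(3*t) + exp(3*t), t*exp(3*t)]
  [0, 0, exp(3*t)]

Strategy: write B = P · J · P⁻¹ where J is a Jordan canonical form, so e^{tB} = P · e^{tJ} · P⁻¹, and e^{tJ} can be computed block-by-block.

B has Jordan form
J =
  [3, 1, 0]
  [0, 3, 0]
  [0, 0, 3]
(up to reordering of blocks).

Per-block formulas:
  For a 2×2 Jordan block J_2(3): exp(t · J_2(3)) = e^(3t)·(I + t·N), where N is the 2×2 nilpotent shift.
  For a 1×1 block at λ = 3: exp(t · [3]) = [e^(3t)].

After assembling e^{tJ} and conjugating by P, we get:

e^{tB} =
  [t*exp(3*t) + exp(3*t), t*exp(3*t), -t*exp(3*t)]
  [-t*exp(3*t), -t*exp(3*t) + exp(3*t), t*exp(3*t)]
  [0, 0, exp(3*t)]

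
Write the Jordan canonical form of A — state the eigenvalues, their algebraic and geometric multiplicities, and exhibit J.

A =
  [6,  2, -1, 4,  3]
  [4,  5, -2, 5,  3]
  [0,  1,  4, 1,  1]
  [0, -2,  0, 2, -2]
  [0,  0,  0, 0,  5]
J_2(4) ⊕ J_1(4) ⊕ J_2(5)

The characteristic polynomial is
  det(x·I − A) = x^5 - 22*x^4 + 193*x^3 - 844*x^2 + 1840*x - 1600 = (x - 5)^2*(x - 4)^3

Eigenvalues and multiplicities (the geometric multiplicity of λ is n − rank(A − λI), which equals the number of Jordan blocks for λ):
  λ = 4: algebraic multiplicity = 3, geometric multiplicity = 2
  λ = 5: algebraic multiplicity = 2, geometric multiplicity = 1

Determining the block sizes for each eigenvalue:
  λ = 4: 2 blocks summing to 3 forces exactly one block of size 2 and the rest size 1 → block sizes [2, 1]
  λ = 5: one block (gm = 1), so the single block has size am = 2 → block sizes [2]

Assembling the blocks gives a Jordan form
J =
  [4, 1, 0, 0, 0]
  [0, 4, 0, 0, 0]
  [0, 0, 4, 0, 0]
  [0, 0, 0, 5, 1]
  [0, 0, 0, 0, 5]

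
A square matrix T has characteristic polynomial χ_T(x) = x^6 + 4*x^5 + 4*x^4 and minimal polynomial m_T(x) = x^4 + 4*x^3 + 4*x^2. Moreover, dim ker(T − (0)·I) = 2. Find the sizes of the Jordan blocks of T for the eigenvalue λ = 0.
Block sizes for λ = 0: [2, 2]

Step 1 — from the characteristic polynomial, algebraic multiplicity of λ = 0 is 4. From dim ker(T − (0)·I) = 2, there are exactly 2 Jordan blocks for λ = 0.
Step 2 — from the minimal polynomial, the factor (x − 0)^2 tells us the largest block for λ = 0 has size 2.
Step 3 — with total size 4, 2 blocks, and largest block 2, the block sizes (in nonincreasing order) are [2, 2].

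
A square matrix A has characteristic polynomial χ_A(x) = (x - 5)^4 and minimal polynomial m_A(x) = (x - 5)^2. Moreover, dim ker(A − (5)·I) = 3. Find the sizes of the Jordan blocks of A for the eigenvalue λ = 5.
Block sizes for λ = 5: [2, 1, 1]

Step 1 — from the characteristic polynomial, algebraic multiplicity of λ = 5 is 4. From dim ker(A − (5)·I) = 3, there are exactly 3 Jordan blocks for λ = 5.
Step 2 — from the minimal polynomial, the factor (x − 5)^2 tells us the largest block for λ = 5 has size 2.
Step 3 — with total size 4, 3 blocks, and largest block 2, the block sizes (in nonincreasing order) are [2, 1, 1].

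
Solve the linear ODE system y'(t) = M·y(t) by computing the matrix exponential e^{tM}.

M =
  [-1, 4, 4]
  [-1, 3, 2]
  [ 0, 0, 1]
e^{tM} =
  [-2*t*exp(t) + exp(t), 4*t*exp(t), 4*t*exp(t)]
  [-t*exp(t), 2*t*exp(t) + exp(t), 2*t*exp(t)]
  [0, 0, exp(t)]

Strategy: write M = P · J · P⁻¹ where J is a Jordan canonical form, so e^{tM} = P · e^{tJ} · P⁻¹, and e^{tJ} can be computed block-by-block.

M has Jordan form
J =
  [1, 1, 0]
  [0, 1, 0]
  [0, 0, 1]
(up to reordering of blocks).

Per-block formulas:
  For a 2×2 Jordan block J_2(1): exp(t · J_2(1)) = e^(1t)·(I + t·N), where N is the 2×2 nilpotent shift.
  For a 1×1 block at λ = 1: exp(t · [1]) = [e^(1t)].

After assembling e^{tJ} and conjugating by P, we get:

e^{tM} =
  [-2*t*exp(t) + exp(t), 4*t*exp(t), 4*t*exp(t)]
  [-t*exp(t), 2*t*exp(t) + exp(t), 2*t*exp(t)]
  [0, 0, exp(t)]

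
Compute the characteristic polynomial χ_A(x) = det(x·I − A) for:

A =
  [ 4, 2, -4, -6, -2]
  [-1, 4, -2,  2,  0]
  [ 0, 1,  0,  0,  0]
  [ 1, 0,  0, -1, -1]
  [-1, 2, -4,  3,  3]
x^5 - 10*x^4 + 40*x^3 - 80*x^2 + 80*x - 32

Expanding det(x·I − A) (e.g. by cofactor expansion or by noting that A is similar to its Jordan form J, which has the same characteristic polynomial as A) gives
  χ_A(x) = x^5 - 10*x^4 + 40*x^3 - 80*x^2 + 80*x - 32
which factors as (x - 2)^5. The eigenvalues (with algebraic multiplicities) are λ = 2 with multiplicity 5.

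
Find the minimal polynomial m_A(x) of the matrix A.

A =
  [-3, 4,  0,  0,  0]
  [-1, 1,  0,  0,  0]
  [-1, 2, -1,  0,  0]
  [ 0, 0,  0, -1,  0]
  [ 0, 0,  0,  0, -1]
x^2 + 2*x + 1

The characteristic polynomial is χ_A(x) = (x + 1)^5, so the eigenvalues are known. The minimal polynomial is
  m_A(x) = Π_λ (x − λ)^{k_λ}
where k_λ is the size of the *largest* Jordan block for λ (equivalently, the smallest k with (A − λI)^k v = 0 for every generalised eigenvector v of λ).

  λ = -1: largest Jordan block has size 2, contributing (x + 1)^2

So m_A(x) = (x + 1)^2 = x^2 + 2*x + 1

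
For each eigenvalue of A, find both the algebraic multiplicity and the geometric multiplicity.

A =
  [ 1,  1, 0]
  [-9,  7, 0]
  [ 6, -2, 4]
λ = 4: alg = 3, geom = 2

Step 1 — factor the characteristic polynomial to read off the algebraic multiplicities:
  χ_A(x) = (x - 4)^3

Step 2 — compute geometric multiplicities via the rank-nullity identity g(λ) = n − rank(A − λI):
  rank(A − (4)·I) = 1, so dim ker(A − (4)·I) = n − 1 = 2

Summary:
  λ = 4: algebraic multiplicity = 3, geometric multiplicity = 2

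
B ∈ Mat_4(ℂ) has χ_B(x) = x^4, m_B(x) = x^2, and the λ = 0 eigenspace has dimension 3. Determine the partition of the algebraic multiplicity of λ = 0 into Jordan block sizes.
Block sizes for λ = 0: [2, 1, 1]

Step 1 — from the characteristic polynomial, algebraic multiplicity of λ = 0 is 4. From dim ker(B − (0)·I) = 3, there are exactly 3 Jordan blocks for λ = 0.
Step 2 — from the minimal polynomial, the factor (x − 0)^2 tells us the largest block for λ = 0 has size 2.
Step 3 — with total size 4, 3 blocks, and largest block 2, the block sizes (in nonincreasing order) are [2, 1, 1].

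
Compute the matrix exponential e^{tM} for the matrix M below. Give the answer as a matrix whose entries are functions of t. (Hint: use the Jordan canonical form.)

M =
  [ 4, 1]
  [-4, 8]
e^{tM} =
  [-2*t*exp(6*t) + exp(6*t), t*exp(6*t)]
  [-4*t*exp(6*t), 2*t*exp(6*t) + exp(6*t)]

Strategy: write M = P · J · P⁻¹ where J is a Jordan canonical form, so e^{tM} = P · e^{tJ} · P⁻¹, and e^{tJ} can be computed block-by-block.

M has Jordan form
J =
  [6, 1]
  [0, 6]
(up to reordering of blocks).

Per-block formulas:
  For a 2×2 Jordan block J_2(6): exp(t · J_2(6)) = e^(6t)·(I + t·N), where N is the 2×2 nilpotent shift.

After assembling e^{tJ} and conjugating by P, we get:

e^{tM} =
  [-2*t*exp(6*t) + exp(6*t), t*exp(6*t)]
  [-4*t*exp(6*t), 2*t*exp(6*t) + exp(6*t)]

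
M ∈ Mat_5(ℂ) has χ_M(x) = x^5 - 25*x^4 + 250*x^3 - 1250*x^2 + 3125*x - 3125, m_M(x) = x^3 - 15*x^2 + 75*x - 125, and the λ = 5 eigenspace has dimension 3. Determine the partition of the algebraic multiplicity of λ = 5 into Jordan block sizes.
Block sizes for λ = 5: [3, 1, 1]

Step 1 — from the characteristic polynomial, algebraic multiplicity of λ = 5 is 5. From dim ker(M − (5)·I) = 3, there are exactly 3 Jordan blocks for λ = 5.
Step 2 — from the minimal polynomial, the factor (x − 5)^3 tells us the largest block for λ = 5 has size 3.
Step 3 — with total size 5, 3 blocks, and largest block 3, the block sizes (in nonincreasing order) are [3, 1, 1].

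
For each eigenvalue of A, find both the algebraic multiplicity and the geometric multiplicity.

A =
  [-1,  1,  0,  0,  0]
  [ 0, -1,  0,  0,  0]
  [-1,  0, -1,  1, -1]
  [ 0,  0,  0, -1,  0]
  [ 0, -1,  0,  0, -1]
λ = -1: alg = 5, geom = 3

Step 1 — factor the characteristic polynomial to read off the algebraic multiplicities:
  χ_A(x) = (x + 1)^5

Step 2 — compute geometric multiplicities via the rank-nullity identity g(λ) = n − rank(A − λI):
  rank(A − (-1)·I) = 2, so dim ker(A − (-1)·I) = n − 2 = 3

Summary:
  λ = -1: algebraic multiplicity = 5, geometric multiplicity = 3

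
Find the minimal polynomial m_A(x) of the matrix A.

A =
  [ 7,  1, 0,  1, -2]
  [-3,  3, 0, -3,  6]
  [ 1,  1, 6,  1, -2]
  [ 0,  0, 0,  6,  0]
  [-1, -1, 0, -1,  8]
x^2 - 12*x + 36

The characteristic polynomial is χ_A(x) = (x - 6)^5, so the eigenvalues are known. The minimal polynomial is
  m_A(x) = Π_λ (x − λ)^{k_λ}
where k_λ is the size of the *largest* Jordan block for λ (equivalently, the smallest k with (A − λI)^k v = 0 for every generalised eigenvector v of λ).

  λ = 6: largest Jordan block has size 2, contributing (x − 6)^2

So m_A(x) = (x - 6)^2 = x^2 - 12*x + 36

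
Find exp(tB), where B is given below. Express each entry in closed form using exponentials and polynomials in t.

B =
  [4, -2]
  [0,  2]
e^{tB} =
  [exp(4*t), -exp(4*t) + exp(2*t)]
  [0, exp(2*t)]

Strategy: write B = P · J · P⁻¹ where J is a Jordan canonical form, so e^{tB} = P · e^{tJ} · P⁻¹, and e^{tJ} can be computed block-by-block.

B has Jordan form
J =
  [2, 0]
  [0, 4]
(up to reordering of blocks).

Per-block formulas:
  For a 1×1 block at λ = 2: exp(t · [2]) = [e^(2t)].
  For a 1×1 block at λ = 4: exp(t · [4]) = [e^(4t)].

After assembling e^{tJ} and conjugating by P, we get:

e^{tB} =
  [exp(4*t), -exp(4*t) + exp(2*t)]
  [0, exp(2*t)]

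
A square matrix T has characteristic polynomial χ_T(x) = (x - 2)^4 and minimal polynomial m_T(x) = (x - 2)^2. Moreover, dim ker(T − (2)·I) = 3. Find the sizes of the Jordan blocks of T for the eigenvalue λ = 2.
Block sizes for λ = 2: [2, 1, 1]

Step 1 — from the characteristic polynomial, algebraic multiplicity of λ = 2 is 4. From dim ker(T − (2)·I) = 3, there are exactly 3 Jordan blocks for λ = 2.
Step 2 — from the minimal polynomial, the factor (x − 2)^2 tells us the largest block for λ = 2 has size 2.
Step 3 — with total size 4, 3 blocks, and largest block 2, the block sizes (in nonincreasing order) are [2, 1, 1].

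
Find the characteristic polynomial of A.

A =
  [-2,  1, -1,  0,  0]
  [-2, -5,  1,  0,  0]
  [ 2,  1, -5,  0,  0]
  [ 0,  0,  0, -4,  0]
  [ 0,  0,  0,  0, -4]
x^5 + 20*x^4 + 160*x^3 + 640*x^2 + 1280*x + 1024

Expanding det(x·I − A) (e.g. by cofactor expansion or by noting that A is similar to its Jordan form J, which has the same characteristic polynomial as A) gives
  χ_A(x) = x^5 + 20*x^4 + 160*x^3 + 640*x^2 + 1280*x + 1024
which factors as (x + 4)^5. The eigenvalues (with algebraic multiplicities) are λ = -4 with multiplicity 5.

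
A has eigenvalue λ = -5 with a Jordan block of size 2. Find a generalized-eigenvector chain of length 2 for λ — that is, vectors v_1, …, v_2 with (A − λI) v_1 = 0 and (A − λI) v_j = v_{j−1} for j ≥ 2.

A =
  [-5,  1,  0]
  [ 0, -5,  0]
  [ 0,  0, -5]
A Jordan chain for λ = -5 of length 2:
v_1 = (1, 0, 0)ᵀ
v_2 = (0, 1, 0)ᵀ

Let N = A − (-5)·I. We want v_2 with N^2 v_2 = 0 but N^1 v_2 ≠ 0; then v_{j-1} := N · v_j for j = 2, …, 2.

Pick v_2 = (0, 1, 0)ᵀ.
Then v_1 = N · v_2 = (1, 0, 0)ᵀ.

Sanity check: (A − (-5)·I) v_1 = (0, 0, 0)ᵀ = 0. ✓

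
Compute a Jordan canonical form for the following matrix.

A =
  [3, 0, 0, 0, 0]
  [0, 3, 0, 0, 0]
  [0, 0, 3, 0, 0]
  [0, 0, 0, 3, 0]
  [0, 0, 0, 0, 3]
J_1(3) ⊕ J_1(3) ⊕ J_1(3) ⊕ J_1(3) ⊕ J_1(3)

The characteristic polynomial is
  det(x·I − A) = x^5 - 15*x^4 + 90*x^3 - 270*x^2 + 405*x - 243 = (x - 3)^5

Eigenvalues and multiplicities (the geometric multiplicity of λ is n − rank(A − λI), which equals the number of Jordan blocks for λ):
  λ = 3: algebraic multiplicity = 5, geometric multiplicity = 5

Determining the block sizes for each eigenvalue:
  λ = 3: gm = am = 5, so every block has size 1 → block sizes [1, 1, 1, 1, 1]

Assembling the blocks gives a Jordan form
J =
  [3, 0, 0, 0, 0]
  [0, 3, 0, 0, 0]
  [0, 0, 3, 0, 0]
  [0, 0, 0, 3, 0]
  [0, 0, 0, 0, 3]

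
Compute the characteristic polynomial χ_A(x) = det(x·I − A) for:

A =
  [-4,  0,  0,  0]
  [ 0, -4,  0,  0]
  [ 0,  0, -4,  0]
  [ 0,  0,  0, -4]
x^4 + 16*x^3 + 96*x^2 + 256*x + 256

Expanding det(x·I − A) (e.g. by cofactor expansion or by noting that A is similar to its Jordan form J, which has the same characteristic polynomial as A) gives
  χ_A(x) = x^4 + 16*x^3 + 96*x^2 + 256*x + 256
which factors as (x + 4)^4. The eigenvalues (with algebraic multiplicities) are λ = -4 with multiplicity 4.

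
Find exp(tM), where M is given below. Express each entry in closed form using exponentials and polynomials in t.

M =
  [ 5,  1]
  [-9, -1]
e^{tM} =
  [3*t*exp(2*t) + exp(2*t), t*exp(2*t)]
  [-9*t*exp(2*t), -3*t*exp(2*t) + exp(2*t)]

Strategy: write M = P · J · P⁻¹ where J is a Jordan canonical form, so e^{tM} = P · e^{tJ} · P⁻¹, and e^{tJ} can be computed block-by-block.

M has Jordan form
J =
  [2, 1]
  [0, 2]
(up to reordering of blocks).

Per-block formulas:
  For a 2×2 Jordan block J_2(2): exp(t · J_2(2)) = e^(2t)·(I + t·N), where N is the 2×2 nilpotent shift.

After assembling e^{tJ} and conjugating by P, we get:

e^{tM} =
  [3*t*exp(2*t) + exp(2*t), t*exp(2*t)]
  [-9*t*exp(2*t), -3*t*exp(2*t) + exp(2*t)]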